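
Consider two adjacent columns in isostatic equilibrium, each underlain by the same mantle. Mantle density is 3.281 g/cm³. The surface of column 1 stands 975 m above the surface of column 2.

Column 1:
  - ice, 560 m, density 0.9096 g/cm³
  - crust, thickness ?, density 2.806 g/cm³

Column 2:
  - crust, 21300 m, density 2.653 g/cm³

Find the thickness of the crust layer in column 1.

32100 m

Take the compensation level at the base of the deeper column (depth z_c below the surface of column 1) and equate Σ ρ_i t_i down to z_c; mantle fills any gap and the z_c terms cancel.
Column 1: 560×0.9096 + x×2.806 + (z_c − 560 − x)×3.281
Column 2: 975×0 + 21300×2.653 + (z_c − 975 − 21300)×3.281
The z_c×3.281 term appears on both sides and cancels. Collect the known terms of each column as K = Σ(ρt)_known − 3.281 × (depth of known layers): K_1 = 509.376 − 3.281×560 = −1327.984; K_2 = 56508.9 − 3.281×(975 + 21300) = −16575.375.
Balance: K_1 − x×(3.281 − 2.806) = K_2, so x = (K_1 − K_2)/(3.281 − 2.806) = 15247.4/0.475 = 32100 m.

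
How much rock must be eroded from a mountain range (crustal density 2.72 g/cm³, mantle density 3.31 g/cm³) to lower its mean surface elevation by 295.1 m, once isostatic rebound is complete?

1660 m

Net drop Δ = e − u = e − e ρ_c/ρ_m = e (ρ_m − ρ_c)/ρ_m.
e = Δ ρ_m/(ρ_m − ρ_c) = 295.1 m × 3.31/0.59 = 1660 m.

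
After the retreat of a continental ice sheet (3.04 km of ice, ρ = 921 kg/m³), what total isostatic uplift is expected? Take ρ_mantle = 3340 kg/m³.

0.838 km

Removing the load lets mantle flow back in; uplift u satisfies ρ_ice t = ρ_m u.
u = t ρ_ice/ρ_m = 3.04 km × 921/3340 = 0.838 km.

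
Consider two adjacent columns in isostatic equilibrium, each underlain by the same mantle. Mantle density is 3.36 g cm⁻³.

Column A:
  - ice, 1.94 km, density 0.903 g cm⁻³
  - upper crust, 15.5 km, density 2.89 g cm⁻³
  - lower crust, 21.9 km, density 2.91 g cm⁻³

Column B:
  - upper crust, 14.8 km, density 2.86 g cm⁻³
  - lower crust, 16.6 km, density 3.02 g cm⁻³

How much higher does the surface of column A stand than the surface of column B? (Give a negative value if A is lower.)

2.64 km

For any compensation level in the mantle, the mantle terms cancel and isostasy reduces to e = (Σt_A − Σt_B) − (Σ(ρt)_A − Σ(ρt)_B) / ρ_m.
Σt_A = 39.34 km; Σt_B = 31.4 km; Σ(ρt)_A = 110.27582; Σ(ρt)_B = 92.46 (in km·g cm⁻³).
e = (39.34 − 31.4) − (110.27582 − 92.46) / 3.36 = 2.64 km.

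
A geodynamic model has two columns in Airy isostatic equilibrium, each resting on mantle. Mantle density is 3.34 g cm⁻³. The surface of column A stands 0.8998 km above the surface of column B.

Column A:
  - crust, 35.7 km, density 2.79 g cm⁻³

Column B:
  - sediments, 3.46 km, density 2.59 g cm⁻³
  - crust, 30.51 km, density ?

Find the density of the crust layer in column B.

2.88 g cm⁻³

Take the compensation level at the base of the deeper column (depth z_c below the surface of column A) and equate Σ ρ_i t_i down to z_c; mantle fills any gap and the z_c terms cancel.
Column A: 35.7×2.79 + (z_c − 35.7)×3.34
Column B: 0.8998×0 + 3.46×2.59 + 30.51×ρ + (z_c − 0.8998 − 33.97)×3.34
The z_c×3.34 term appears on both sides and cancels. Collect the known terms of each column as K = Σ(ρt)_known − 3.34 × (depth of known layers): K_A = 99.603 − 3.34×35.7 = −19.635; K_B = 8.9614 − 3.34×(0.8998 + 33.97) = −107.503732.
Balance: K_A = K_B + 30.51×ρ, so ρ = (K_A − K_B)/30.51 = 87.8687/30.51 = 2.88 g cm⁻³.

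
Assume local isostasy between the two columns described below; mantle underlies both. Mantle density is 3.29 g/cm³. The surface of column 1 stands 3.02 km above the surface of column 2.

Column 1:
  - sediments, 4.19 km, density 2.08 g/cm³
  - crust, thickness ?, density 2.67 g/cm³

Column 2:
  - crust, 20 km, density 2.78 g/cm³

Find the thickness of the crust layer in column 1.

24.3 km

Take the compensation level at the base of the deeper column (depth z_c below the surface of column 1) and equate Σ ρ_i t_i down to z_c; mantle fills any gap and the z_c terms cancel.
Column 1: 4.19×2.08 + x×2.67 + (z_c − 4.19 − x)×3.29
Column 2: 3.02×0 + 20×2.78 + (z_c − 3.02 − 20)×3.29
The z_c×3.29 term appears on both sides and cancels. Collect the known terms of each column as K = Σ(ρt)_known − 3.29 × (depth of known layers): K_1 = 8.7152 − 3.29×4.19 = −5.0699; K_2 = 55.6 − 3.29×(3.02 + 20) = −20.1358.
Balance: K_1 − x×(3.29 − 2.67) = K_2, so x = (K_1 − K_2)/(3.29 − 2.67) = 15.0659/0.62 = 24.3 km.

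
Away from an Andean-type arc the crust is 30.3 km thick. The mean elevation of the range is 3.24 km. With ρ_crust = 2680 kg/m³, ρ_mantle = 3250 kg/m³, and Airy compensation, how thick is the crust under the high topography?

Root depth r = h ρ_c / (ρ_m − ρ_c) = 3.24 km × 2680 / 570 = 15.23 km.
Total thickness = T + h + r = 30.3 km + 3.24 km + 15.23 km = 48.8 km.

48.8 km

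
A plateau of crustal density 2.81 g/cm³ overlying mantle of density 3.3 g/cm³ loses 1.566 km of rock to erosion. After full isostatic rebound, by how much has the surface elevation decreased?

Rebound u = e ρ_c/ρ_m = 1.566 km × 2.81/3.3 = 1.333 km.
Net surface drop = e − u = 1.566 km − 1.333 km = e (ρ_m − ρ_c)/ρ_m = 0.233 km.

0.233 km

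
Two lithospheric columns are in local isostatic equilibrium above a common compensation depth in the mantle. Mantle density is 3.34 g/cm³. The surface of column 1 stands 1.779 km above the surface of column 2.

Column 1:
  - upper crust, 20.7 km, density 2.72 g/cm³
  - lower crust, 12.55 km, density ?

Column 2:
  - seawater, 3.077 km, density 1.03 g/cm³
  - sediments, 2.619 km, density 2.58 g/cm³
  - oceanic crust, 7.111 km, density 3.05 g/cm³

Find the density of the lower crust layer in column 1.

3 g/cm³

Take the compensation level at the base of the deeper column (depth z_c below the surface of column 1) and equate Σ ρ_i t_i down to z_c; mantle fills any gap and the z_c terms cancel.
Column 1: 20.7×2.72 + 12.55×ρ + (z_c − 33.25)×3.34
Column 2: 1.779×0 + 3.077×1.03 + 2.619×2.58 + 7.111×3.05 + (z_c − 1.779 − 12.807)×3.34
The z_c×3.34 term appears on both sides and cancels. Collect the known terms of each column as K = Σ(ρt)_known − 3.34 × (depth of known layers): K_1 = 56.304 − 3.34×33.25 = −54.751; K_2 = 31.61488 − 3.34×(1.779 + 12.807) = −17.10236.
Balance: K_1 + 12.55×ρ = K_2, so ρ = (K_2 − K_1)/12.55 = 37.6486/12.55 = 3 g/cm³.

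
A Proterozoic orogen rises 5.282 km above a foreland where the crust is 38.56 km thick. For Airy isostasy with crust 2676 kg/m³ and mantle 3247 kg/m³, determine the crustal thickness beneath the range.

Root depth r = h ρ_c / (ρ_m − ρ_c) = 5.282 km × 2676 / 571 = 24.75 km.
Total thickness = T + h + r = 38.56 km + 5.282 km + 24.75 km = 68.6 km.

68.6 km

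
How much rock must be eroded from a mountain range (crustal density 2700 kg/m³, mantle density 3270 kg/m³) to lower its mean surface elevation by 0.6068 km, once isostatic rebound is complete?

Net drop Δ = e − u = e − e ρ_c/ρ_m = e (ρ_m − ρ_c)/ρ_m.
e = Δ ρ_m/(ρ_m − ρ_c) = 0.6068 km × 3270/570 = 3.48 km.

3.48 km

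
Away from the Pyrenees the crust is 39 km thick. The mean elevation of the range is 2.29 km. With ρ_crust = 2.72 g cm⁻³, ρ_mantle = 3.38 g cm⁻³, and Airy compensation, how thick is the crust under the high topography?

Root depth r = h ρ_c / (ρ_m − ρ_c) = 2.29 km × 2.72 / 0.66 = 9.438 km.
Total thickness = T + h + r = 39 km + 2.29 km + 9.438 km = 50.7 km.

50.7 km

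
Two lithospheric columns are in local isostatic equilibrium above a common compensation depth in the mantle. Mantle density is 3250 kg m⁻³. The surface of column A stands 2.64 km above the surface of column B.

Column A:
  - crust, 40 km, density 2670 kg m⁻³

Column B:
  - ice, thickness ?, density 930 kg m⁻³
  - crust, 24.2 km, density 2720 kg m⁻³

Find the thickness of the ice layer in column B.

Take the compensation level at the base of the deeper column (depth z_c below the surface of column A) and equate Σ ρ_i t_i down to z_c; mantle fills any gap and the z_c terms cancel.
Column A: 40×2670 + (z_c − 40)×3250
Column B: 2.64×0 + x×930 + 24.2×2720 + (z_c − 2.64 − 24.2 − x)×3250
The z_c×3250 term appears on both sides and cancels. Collect the known terms of each column as K = Σ(ρt)_known − 3250 × (depth of known layers): K_A = 106800 − 3250×40 = −23200; K_B = 65824 − 3250×(2.64 + 24.2) = −21406.
Balance: K_A = K_B − x×(3250 − 930), so x = (K_B − K_A)/(3250 − 930) = 1794/2320 = 0.773 km.

0.773 km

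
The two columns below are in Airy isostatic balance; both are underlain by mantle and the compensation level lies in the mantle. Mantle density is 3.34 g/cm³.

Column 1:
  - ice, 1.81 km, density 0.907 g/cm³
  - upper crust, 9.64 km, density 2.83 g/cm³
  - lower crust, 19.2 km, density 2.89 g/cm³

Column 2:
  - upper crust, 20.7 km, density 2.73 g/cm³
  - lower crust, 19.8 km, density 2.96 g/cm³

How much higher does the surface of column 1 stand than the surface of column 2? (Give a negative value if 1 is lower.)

−0.656 km

For any compensation level in the mantle, the mantle terms cancel and isostasy reduces to e = (Σt_1 − Σt_2) − (Σ(ρt)_1 − Σ(ρt)_2) / ρ_m.
Σt_1 = 30.65 km; Σt_2 = 40.5 km; Σ(ρt)_1 = 84.41087; Σ(ρt)_2 = 115.119 (in km·g/cm³).
e = (30.65 − 40.5) − (84.41087 − 115.119) / 3.34 = −0.656 km.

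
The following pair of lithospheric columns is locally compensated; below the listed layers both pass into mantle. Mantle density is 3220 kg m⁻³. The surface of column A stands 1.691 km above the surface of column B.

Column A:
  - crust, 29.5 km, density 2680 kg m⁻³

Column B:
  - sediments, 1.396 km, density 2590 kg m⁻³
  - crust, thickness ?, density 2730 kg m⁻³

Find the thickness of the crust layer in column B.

19.6 km

Take the compensation level at the base of the deeper column (depth z_c below the surface of column A) and equate Σ ρ_i t_i down to z_c; mantle fills any gap and the z_c terms cancel.
Column A: 29.5×2680 + (z_c − 29.5)×3220
Column B: 1.691×0 + 1.396×2590 + x×2730 + (z_c − 1.691 − 1.396 − x)×3220
The z_c×3220 term appears on both sides and cancels. Collect the known terms of each column as K = Σ(ρt)_known − 3220 × (depth of known layers): K_A = 79060 − 3220×29.5 = −15930; K_B = 3615.64 − 3220×(1.691 + 1.396) = −6324.5.
Balance: K_A = K_B − x×(3220 − 2730), so x = (K_B − K_A)/(3220 − 2730) = 9605.5/490 = 19.6 km.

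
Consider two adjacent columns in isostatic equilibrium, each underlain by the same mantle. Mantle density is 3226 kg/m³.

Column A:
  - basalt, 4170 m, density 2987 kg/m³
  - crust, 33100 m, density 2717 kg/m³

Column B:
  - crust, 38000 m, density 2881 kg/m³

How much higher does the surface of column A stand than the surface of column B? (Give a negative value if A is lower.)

For any compensation level in the mantle, the mantle terms cancel and isostasy reduces to e = (Σt_A − Σt_B) − (Σ(ρt)_A − Σ(ρt)_B) / ρ_m.
Σt_A = 37270 m; Σt_B = 38000 m; Σ(ρt)_A = 102388490; Σ(ρt)_B = 109478000 (in m·kg/m³).
e = (37270 − 38000) − (102388490 − 109478000) / 3226 = 1470 m.

1470 m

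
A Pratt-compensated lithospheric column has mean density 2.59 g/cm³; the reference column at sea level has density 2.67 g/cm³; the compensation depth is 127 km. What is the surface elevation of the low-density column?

ρ_ref D = ρ (D + h) → h = D (ρ_ref − ρ)/ρ.
h = 127 km × (2.67 − 2.59)/2.59 = 3.92 km.

3.92 km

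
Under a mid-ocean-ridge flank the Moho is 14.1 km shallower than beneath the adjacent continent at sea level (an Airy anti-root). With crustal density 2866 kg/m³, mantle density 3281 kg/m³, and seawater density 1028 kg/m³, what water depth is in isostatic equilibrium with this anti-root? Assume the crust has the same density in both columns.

Replacing a thickness d of crust by seawater at the top must be balanced by replacing crust with mantle at the base: d (ρ_c − ρ_w) = a (ρ_m − ρ_c).
d = a (ρ_m − ρ_c)/(ρ_c − ρ_w) = 14.1 km × 415/1838 = 3.18 km.

3.18 km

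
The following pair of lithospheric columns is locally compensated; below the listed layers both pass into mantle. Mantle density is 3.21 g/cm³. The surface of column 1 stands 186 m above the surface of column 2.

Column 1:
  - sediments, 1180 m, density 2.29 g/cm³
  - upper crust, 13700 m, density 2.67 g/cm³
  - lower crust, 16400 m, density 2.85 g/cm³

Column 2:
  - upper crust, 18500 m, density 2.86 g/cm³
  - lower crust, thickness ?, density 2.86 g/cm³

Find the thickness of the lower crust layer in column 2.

20900 m

Take the compensation level at the base of the deeper column (depth z_c below the surface of column 1) and equate Σ ρ_i t_i down to z_c; mantle fills any gap and the z_c terms cancel.
Column 1: 1180×2.29 + 13700×2.67 + 16400×2.85 + (z_c − 31280)×3.21
Column 2: 186×0 + 18500×2.86 + x×2.86 + (z_c − 186 − 18500 − x)×3.21
The z_c×3.21 term appears on both sides and cancels. Collect the known terms of each column as K = Σ(ρt)_known − 3.21 × (depth of known layers): K_1 = 86021.2 − 3.21×31280 = −14387.6; K_2 = 52910 − 3.21×(186 + 18500) = −7072.06.
Balance: K_1 = K_2 − x×(3.21 − 2.86), so x = (K_2 − K_1)/(3.21 − 2.86) = 7315.54/0.35 = 20900 m.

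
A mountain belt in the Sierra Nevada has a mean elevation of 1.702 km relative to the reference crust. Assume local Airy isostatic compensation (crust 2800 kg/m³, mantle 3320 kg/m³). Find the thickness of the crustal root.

Isostatic balance requires: the weight of the topography is balanced by the buoyancy of the root, ρ_c h = (ρ_m − ρ_c) r.
r = h · ρ_c / (ρ_m − ρ_c) = 1.702 km × 2800 / (3320 − 2800) = 9.16 km.

9.16 km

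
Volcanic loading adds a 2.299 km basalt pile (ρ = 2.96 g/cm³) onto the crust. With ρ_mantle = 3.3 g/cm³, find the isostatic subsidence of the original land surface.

Subaerial loading: s = t ρ_load / ρ_m.
s = 2.299 km × 2.96/3.3 = 2.06 km.

2.06 km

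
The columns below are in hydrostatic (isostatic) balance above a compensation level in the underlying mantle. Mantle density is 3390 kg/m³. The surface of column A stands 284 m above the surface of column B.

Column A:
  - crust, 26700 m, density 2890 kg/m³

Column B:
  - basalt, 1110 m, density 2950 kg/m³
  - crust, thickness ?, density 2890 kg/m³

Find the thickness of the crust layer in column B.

23800 m

Take the compensation level at the base of the deeper column (depth z_c below the surface of column A) and equate Σ ρ_i t_i down to z_c; mantle fills any gap and the z_c terms cancel.
Column A: 26700×2890 + (z_c − 26700)×3390
Column B: 284×0 + 1110×2950 + x×2890 + (z_c − 284 − 1110 − x)×3390
The z_c×3390 term appears on both sides and cancels. Collect the known terms of each column as K = Σ(ρt)_known − 3390 × (depth of known layers): K_A = 77163000 − 3390×26700 = −13350000; K_B = 3274500 − 3390×(284 + 1110) = −1451160.
Balance: K_A = K_B − x×(3390 − 2890), so x = (K_B − K_A)/(3390 − 2890) = 11898800/500 = 23800 m.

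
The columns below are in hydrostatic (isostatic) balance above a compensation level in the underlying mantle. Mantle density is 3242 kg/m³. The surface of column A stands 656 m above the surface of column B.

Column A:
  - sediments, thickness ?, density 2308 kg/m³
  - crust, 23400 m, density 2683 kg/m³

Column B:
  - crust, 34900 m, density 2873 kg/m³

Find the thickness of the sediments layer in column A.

2060 m

Take the compensation level at the base of the deeper column (depth z_c below the surface of column A) and equate Σ ρ_i t_i down to z_c; mantle fills any gap and the z_c terms cancel.
Column A: x×2308 + 23400×2683 + (z_c − 23400 − x)×3242
Column B: 656×0 + 34900×2873 + (z_c − 656 − 34900)×3242
The z_c×3242 term appears on both sides and cancels. Collect the known terms of each column as K = Σ(ρt)_known − 3242 × (depth of known layers): K_A = 62782200 − 3242×23400 = −13080600; K_B = 100267700 − 3242×(656 + 34900) = −15004852.
Balance: K_A − x×(3242 − 2308) = K_B, so x = (K_A − K_B)/(3242 − 2308) = 1924250/934 = 2060 m.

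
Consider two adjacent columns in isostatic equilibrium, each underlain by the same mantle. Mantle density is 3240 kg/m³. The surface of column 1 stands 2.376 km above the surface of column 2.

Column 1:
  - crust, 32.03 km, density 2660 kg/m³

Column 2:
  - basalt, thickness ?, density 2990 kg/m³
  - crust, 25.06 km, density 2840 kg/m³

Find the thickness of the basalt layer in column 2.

3.42 km

Take the compensation level at the base of the deeper column (depth z_c below the surface of column 1) and equate Σ ρ_i t_i down to z_c; mantle fills any gap and the z_c terms cancel.
Column 1: 32.03×2660 + (z_c − 32.03)×3240
Column 2: 2.376×0 + x×2990 + 25.06×2840 + (z_c − 2.376 − 25.06 − x)×3240
The z_c×3240 term appears on both sides and cancels. Collect the known terms of each column as K = Σ(ρt)_known − 3240 × (depth of known layers): K_1 = 85199.8 − 3240×32.03 = −18577.4; K_2 = 71170.4 − 3240×(2.376 + 25.06) = −17722.24.
Balance: K_1 = K_2 − x×(3240 − 2990), so x = (K_2 − K_1)/(3240 − 2990) = 855.16/250 = 3.42 km.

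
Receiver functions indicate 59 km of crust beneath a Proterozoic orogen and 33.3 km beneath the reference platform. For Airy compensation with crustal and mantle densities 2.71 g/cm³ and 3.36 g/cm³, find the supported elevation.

4.97 km

Excess crust Δ = 59 km − 33.3 km = 25.7 km, split between elevation h and root r with h + r = Δ.
Airy balance ρ_c h = (ρ_m − ρ_c) r gives r = h ρ_c/(ρ_m − ρ_c), so h (1 + ρ_c/(ρ_m − ρ_c)) = Δ, i.e. h = Δ (ρ_m − ρ_c)/ρ_m.
h = 25.7 km × 0.65/3.36 = 4.97 km.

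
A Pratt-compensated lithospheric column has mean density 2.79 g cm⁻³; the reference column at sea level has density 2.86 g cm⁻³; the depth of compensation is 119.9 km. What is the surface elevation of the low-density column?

3.01 km

ρ_ref D = ρ (D + h) → h = D (ρ_ref − ρ)/ρ.
h = 119.9 km × (2.86 − 2.79)/2.79 = 3.01 km.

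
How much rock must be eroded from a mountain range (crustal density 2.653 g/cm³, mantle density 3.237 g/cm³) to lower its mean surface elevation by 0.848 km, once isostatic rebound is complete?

Net drop Δ = e − u = e − e ρ_c/ρ_m = e (ρ_m − ρ_c)/ρ_m.
e = Δ ρ_m/(ρ_m − ρ_c) = 0.848 km × 3.237/0.584 = 4.7 km.

4.7 km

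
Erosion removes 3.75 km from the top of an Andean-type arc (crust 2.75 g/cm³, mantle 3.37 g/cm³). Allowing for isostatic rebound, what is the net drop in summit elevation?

0.69 km

Rebound u = e ρ_c/ρ_m = 3.75 km × 2.75/3.37 = 3.06 km.
Net surface drop = e − u = 3.75 km − 3.06 km = e (ρ_m − ρ_c)/ρ_m = 0.69 km.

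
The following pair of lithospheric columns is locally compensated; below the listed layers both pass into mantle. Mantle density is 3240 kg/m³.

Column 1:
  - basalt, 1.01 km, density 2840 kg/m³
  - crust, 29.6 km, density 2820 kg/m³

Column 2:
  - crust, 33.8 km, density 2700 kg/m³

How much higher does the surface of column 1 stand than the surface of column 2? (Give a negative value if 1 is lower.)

−1.67 km

For any compensation level in the mantle, the mantle terms cancel and isostasy reduces to e = (Σt_1 − Σt_2) − (Σ(ρt)_1 − Σ(ρt)_2) / ρ_m.
Σt_1 = 30.61 km; Σt_2 = 33.8 km; Σ(ρt)_1 = 86340.4; Σ(ρt)_2 = 91260 (in km·kg/m³).
e = (30.61 − 33.8) − (86340.4 − 91260) / 3240 = −1.67 km.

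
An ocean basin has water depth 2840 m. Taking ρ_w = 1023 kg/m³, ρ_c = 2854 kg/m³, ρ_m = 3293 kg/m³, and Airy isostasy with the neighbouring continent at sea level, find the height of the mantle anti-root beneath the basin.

In Airy isostatic equilibrium: replacing crust with seawater at the top is compensated by replacing crust with mantle at the base: d (ρ_c − ρ_w) = a (ρ_m − ρ_c).
a = d (ρ_c − ρ_w)/(ρ_m − ρ_c) = 2840 m × 1831/439 = 11800 m.

11800 m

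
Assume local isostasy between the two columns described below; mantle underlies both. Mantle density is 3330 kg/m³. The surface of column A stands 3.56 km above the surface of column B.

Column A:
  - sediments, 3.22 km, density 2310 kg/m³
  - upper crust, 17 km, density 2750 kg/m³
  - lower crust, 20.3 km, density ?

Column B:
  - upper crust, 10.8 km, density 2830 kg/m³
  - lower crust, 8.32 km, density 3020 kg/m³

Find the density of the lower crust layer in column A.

Take the compensation level at the base of the deeper column (depth z_c below the surface of column A) and equate Σ ρ_i t_i down to z_c; mantle fills any gap and the z_c terms cancel.
Column A: 3.22×2310 + 17×2750 + 20.3×ρ + (z_c − 40.52)×3330
Column B: 3.56×0 + 10.8×2830 + 8.32×3020 + (z_c − 3.56 − 19.12)×3330
The z_c×3330 term appears on both sides and cancels. Collect the known terms of each column as K = Σ(ρt)_known − 3330 × (depth of known layers): K_A = 54188.2 − 3330×40.52 = −80743.4; K_B = 55690.4 − 3330×(3.56 + 19.12) = −19834.
Balance: K_A + 20.3×ρ = K_B, so ρ = (K_B − K_A)/20.3 = 60909.4/20.3 = 3000 kg/m³.

3000 kg/m³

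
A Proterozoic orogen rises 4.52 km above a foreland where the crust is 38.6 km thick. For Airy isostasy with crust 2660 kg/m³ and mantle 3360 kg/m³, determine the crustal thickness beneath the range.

60.3 km

Root depth r = h ρ_c / (ρ_m − ρ_c) = 4.52 km × 2660 / 700 = 17.18 km.
Total thickness = T + h + r = 38.6 km + 4.52 km + 17.18 km = 60.3 km.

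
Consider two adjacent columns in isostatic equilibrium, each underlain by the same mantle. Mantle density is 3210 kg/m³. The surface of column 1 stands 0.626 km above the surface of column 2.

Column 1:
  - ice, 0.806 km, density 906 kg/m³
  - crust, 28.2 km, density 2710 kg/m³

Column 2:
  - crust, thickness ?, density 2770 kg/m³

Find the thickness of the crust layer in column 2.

Take the compensation level at the base of the deeper column (depth z_c below the surface of column 1) and equate Σ ρ_i t_i down to z_c; mantle fills any gap and the z_c terms cancel.
Column 1: 0.806×906 + 28.2×2710 + (z_c − 29.006)×3210
Column 2: 0.626×0 + x×2770 + (z_c − 0.626 − 0 − x)×3210
The z_c×3210 term appears on both sides and cancels. Collect the known terms of each column as K = Σ(ρt)_known − 3210 × (depth of known layers): K_1 = 77152.236 − 3210×29.006 = −15957.024; K_2 = 0 − 3210×(0.626 + 0) = −2009.46.
Balance: K_1 = K_2 − x×(3210 − 2770), so x = (K_2 − K_1)/(3210 − 2770) = 13947.6/440 = 31.7 km.

31.7 km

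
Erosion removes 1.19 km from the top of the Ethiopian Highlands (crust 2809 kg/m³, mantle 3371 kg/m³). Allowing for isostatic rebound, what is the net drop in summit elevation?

0.198 km

Rebound u = e ρ_c/ρ_m = 1.19 km × 2809/3371 = 0.9916 km.
Net surface drop = e − u = 1.19 km − 0.9916 km = e (ρ_m − ρ_c)/ρ_m = 0.198 km.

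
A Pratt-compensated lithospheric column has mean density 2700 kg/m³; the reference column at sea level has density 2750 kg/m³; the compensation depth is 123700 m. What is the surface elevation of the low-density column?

2290 m

ρ_ref D = ρ (D + h) → h = D (ρ_ref − ρ)/ρ.
h = 123700 m × (2750 − 2700)/2700 = 2290 m.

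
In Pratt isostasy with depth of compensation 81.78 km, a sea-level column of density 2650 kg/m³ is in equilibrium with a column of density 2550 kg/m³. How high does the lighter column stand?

ρ_ref D = ρ (D + h) → h = D (ρ_ref − ρ)/ρ.
h = 81.78 km × (2650 − 2550)/2550 = 3.21 km.

3.21 km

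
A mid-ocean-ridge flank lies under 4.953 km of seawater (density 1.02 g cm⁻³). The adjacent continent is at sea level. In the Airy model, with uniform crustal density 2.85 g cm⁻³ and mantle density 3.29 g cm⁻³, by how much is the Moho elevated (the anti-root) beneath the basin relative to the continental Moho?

20.6 km

By Archimedes' principle applied to the lithosphere: replacing crust with seawater at the top is compensated by replacing crust with mantle at the base: d (ρ_c − ρ_w) = a (ρ_m − ρ_c).
a = d (ρ_c − ρ_w)/(ρ_m − ρ_c) = 4.953 km × 1.83/0.44 = 20.6 km.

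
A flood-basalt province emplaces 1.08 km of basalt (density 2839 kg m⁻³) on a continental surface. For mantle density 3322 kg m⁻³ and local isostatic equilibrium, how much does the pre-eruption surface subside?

0.923 km

Subaerial loading: s = t ρ_load / ρ_m.
s = 1.08 km × 2839/3322 = 0.923 km.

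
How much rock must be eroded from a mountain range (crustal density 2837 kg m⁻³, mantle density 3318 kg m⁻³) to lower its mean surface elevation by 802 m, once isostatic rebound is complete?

Net drop Δ = e − u = e − e ρ_c/ρ_m = e (ρ_m − ρ_c)/ρ_m.
e = Δ ρ_m/(ρ_m − ρ_c) = 802 m × 3318/481 = 5530 m.

5530 m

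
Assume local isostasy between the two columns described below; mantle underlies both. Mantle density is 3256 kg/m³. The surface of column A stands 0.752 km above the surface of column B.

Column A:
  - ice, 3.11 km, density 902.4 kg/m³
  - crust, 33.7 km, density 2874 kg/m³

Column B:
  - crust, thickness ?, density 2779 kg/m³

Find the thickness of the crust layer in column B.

Take the compensation level at the base of the deeper column (depth z_c below the surface of column A) and equate Σ ρ_i t_i down to z_c; mantle fills any gap and the z_c terms cancel.
Column A: 3.11×902.4 + 33.7×2874 + (z_c − 36.81)×3256
Column B: 0.752×0 + x×2779 + (z_c − 0.752 − 0 − x)×3256
The z_c×3256 term appears on both sides and cancels. Collect the known terms of each column as K = Σ(ρt)_known − 3256 × (depth of known layers): K_A = 99660.264 − 3256×36.81 = −20193.096; K_B = 0 − 3256×(0.752 + 0) = −2448.512.
Balance: K_A = K_B − x×(3256 − 2779), so x = (K_B − K_A)/(3256 − 2779) = 17744.6/477 = 37.2 km.

37.2 km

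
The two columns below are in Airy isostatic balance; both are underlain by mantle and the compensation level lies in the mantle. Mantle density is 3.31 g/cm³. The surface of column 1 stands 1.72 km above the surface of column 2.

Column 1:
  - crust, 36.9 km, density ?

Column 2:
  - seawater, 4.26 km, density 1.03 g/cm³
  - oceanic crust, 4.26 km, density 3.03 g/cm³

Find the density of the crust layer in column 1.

Take the compensation level at the base of the deeper column (depth z_c below the surface of column 1) and equate Σ ρ_i t_i down to z_c; mantle fills any gap and the z_c terms cancel.
Column 1: 36.9×ρ + (z_c − 36.9)×3.31
Column 2: 1.72×0 + 4.26×1.03 + 4.26×3.03 + (z_c − 1.72 − 8.52)×3.31
The z_c×3.31 term appears on both sides and cancels. Collect the known terms of each column as K = Σ(ρt)_known − 3.31 × (depth of known layers): K_1 = 0 − 3.31×36.9 = −122.139; K_2 = 17.2956 − 3.31×(1.72 + 8.52) = −16.5988.
Balance: K_1 + 36.9×ρ = K_2, so ρ = (K_2 − K_1)/36.9 = 105.54/36.9 = 2.86 g/cm³.

2.86 g/cm³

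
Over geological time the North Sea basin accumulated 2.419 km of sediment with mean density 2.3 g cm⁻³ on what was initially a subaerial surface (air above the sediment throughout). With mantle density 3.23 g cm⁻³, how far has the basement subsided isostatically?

1.72 km

Subaerial load: s = t ρ_sed / ρ_m = 2.419 km × 2.3/3.23 = 1.72 km.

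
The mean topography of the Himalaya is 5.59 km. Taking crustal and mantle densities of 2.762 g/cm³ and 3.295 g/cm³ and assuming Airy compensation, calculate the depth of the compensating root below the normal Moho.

Balancing pressure at the compensation depth: the weight of the topography is balanced by the buoyancy of the root, ρ_c h = (ρ_m − ρ_c) r.
r = h · ρ_c / (ρ_m − ρ_c) = 5.59 km × 2.762 / (3.295 − 2.762) = 29 km.

29 km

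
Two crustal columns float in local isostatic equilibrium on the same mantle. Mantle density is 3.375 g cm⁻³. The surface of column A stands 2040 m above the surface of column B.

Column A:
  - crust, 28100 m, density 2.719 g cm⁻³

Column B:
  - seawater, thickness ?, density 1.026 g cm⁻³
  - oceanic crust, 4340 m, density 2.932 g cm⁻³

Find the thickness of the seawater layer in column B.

Take the compensation level at the base of the deeper column (depth z_c below the surface of column A) and equate Σ ρ_i t_i down to z_c; mantle fills any gap and the z_c terms cancel.
Column A: 28100×2.719 + (z_c − 28100)×3.375
Column B: 2040×0 + x×1.026 + 4340×2.932 + (z_c − 2040 − 4340 − x)×3.375
The z_c×3.375 term appears on both sides and cancels. Collect the known terms of each column as K = Σ(ρt)_known − 3.375 × (depth of known layers): K_A = 76403.9 − 3.375×28100 = −18433.6; K_B = 12724.88 − 3.375×(2040 + 4340) = −8807.62.
Balance: K_A = K_B − x×(3.375 − 1.026), so x = (K_B − K_A)/(3.375 − 1.026) = 9625.98/2.349 = 4100 m.

4100 m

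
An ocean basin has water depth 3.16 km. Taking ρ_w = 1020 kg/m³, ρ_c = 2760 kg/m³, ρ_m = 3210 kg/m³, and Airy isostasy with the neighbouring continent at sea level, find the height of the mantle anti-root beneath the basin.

Balancing pressure at the compensation depth: replacing crust with seawater at the top is compensated by replacing crust with mantle at the base: d (ρ_c − ρ_w) = a (ρ_m − ρ_c).
a = d (ρ_c − ρ_w)/(ρ_m − ρ_c) = 3.16 km × 1740/450 = 12.2 km.

12.2 km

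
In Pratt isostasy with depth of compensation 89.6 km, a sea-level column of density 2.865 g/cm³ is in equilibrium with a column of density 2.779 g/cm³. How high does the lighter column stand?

2.77 km

ρ_ref D = ρ (D + h) → h = D (ρ_ref − ρ)/ρ.
h = 89.6 km × (2.865 − 2.779)/2.779 = 2.77 km.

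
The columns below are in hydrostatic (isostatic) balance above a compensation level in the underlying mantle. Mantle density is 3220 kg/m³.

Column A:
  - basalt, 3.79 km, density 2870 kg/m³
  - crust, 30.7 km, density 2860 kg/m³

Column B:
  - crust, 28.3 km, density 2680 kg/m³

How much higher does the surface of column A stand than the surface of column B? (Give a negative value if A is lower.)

For any compensation level in the mantle, the mantle terms cancel and isostasy reduces to e = (Σt_A − Σt_B) − (Σ(ρt)_A − Σ(ρt)_B) / ρ_m.
Σt_A = 34.49 km; Σt_B = 28.3 km; Σ(ρt)_A = 98679.3; Σ(ρt)_B = 75844 (in km·kg/m³).
e = (34.49 − 28.3) − (98679.3 − 75844) / 3220 = −0.902 km.

−0.902 km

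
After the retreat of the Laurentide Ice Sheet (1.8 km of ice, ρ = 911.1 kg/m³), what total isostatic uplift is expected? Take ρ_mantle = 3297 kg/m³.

0.497 km

Removing the load lets mantle flow back in; uplift u satisfies ρ_ice t = ρ_m u.
u = t ρ_ice/ρ_m = 1.8 km × 911.1/3297 = 0.497 km.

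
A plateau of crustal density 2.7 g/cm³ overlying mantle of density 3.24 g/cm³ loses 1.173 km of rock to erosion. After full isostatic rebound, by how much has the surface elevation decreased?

0.196 km

Rebound u = e ρ_c/ρ_m = 1.173 km × 2.7/3.24 = 0.9775 km.
Net surface drop = e − u = 1.173 km − 0.9775 km = e (ρ_m − ρ_c)/ρ_m = 0.196 km.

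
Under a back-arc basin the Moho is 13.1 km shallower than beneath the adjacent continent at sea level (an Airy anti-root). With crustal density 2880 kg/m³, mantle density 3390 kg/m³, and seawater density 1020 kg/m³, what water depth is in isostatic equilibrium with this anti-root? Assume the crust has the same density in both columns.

Replacing a thickness d of crust by seawater at the top must be balanced by replacing crust with mantle at the base: d (ρ_c − ρ_w) = a (ρ_m − ρ_c).
d = a (ρ_m − ρ_c)/(ρ_c − ρ_w) = 13.1 km × 510/1860 = 3.59 km.

3.59 km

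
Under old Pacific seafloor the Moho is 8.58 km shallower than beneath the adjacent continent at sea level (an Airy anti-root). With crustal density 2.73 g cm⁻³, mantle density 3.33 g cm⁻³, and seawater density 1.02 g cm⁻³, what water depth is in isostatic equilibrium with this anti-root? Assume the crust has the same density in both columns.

Replacing a thickness d of crust by seawater at the top must be balanced by replacing crust with mantle at the base: d (ρ_c − ρ_w) = a (ρ_m − ρ_c).
d = a (ρ_m − ρ_c)/(ρ_c − ρ_w) = 8.58 km × 0.6/1.71 = 3.01 km.

3.01 km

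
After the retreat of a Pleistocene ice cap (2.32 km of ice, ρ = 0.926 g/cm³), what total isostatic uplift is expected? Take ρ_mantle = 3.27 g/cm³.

0.657 km

Removing the load lets mantle flow back in; uplift u satisfies ρ_ice t = ρ_m u.
u = t ρ_ice/ρ_m = 2.32 km × 0.926/3.27 = 0.657 km.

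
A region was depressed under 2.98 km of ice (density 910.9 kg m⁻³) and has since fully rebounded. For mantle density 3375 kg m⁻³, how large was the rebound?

Removing the load lets mantle flow back in; uplift u satisfies ρ_ice t = ρ_m u.
u = t ρ_ice/ρ_m = 2.98 km × 910.9/3375 = 0.804 km.

0.804 km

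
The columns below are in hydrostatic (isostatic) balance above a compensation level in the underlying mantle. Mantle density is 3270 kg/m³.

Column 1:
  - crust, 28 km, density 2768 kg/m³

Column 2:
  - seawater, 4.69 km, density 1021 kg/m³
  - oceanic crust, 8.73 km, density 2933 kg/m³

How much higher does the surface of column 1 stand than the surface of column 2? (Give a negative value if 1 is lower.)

For any compensation level in the mantle, the mantle terms cancel and isostasy reduces to e = (Σt_1 − Σt_2) − (Σ(ρt)_1 − Σ(ρt)_2) / ρ_m.
Σt_1 = 28 km; Σt_2 = 13.42 km; Σ(ρt)_1 = 77504; Σ(ρt)_2 = 30393.58 (in km·kg/m³).
e = (28 − 13.42) − (77504 − 30393.58) / 3270 = 0.173 km.

0.173 km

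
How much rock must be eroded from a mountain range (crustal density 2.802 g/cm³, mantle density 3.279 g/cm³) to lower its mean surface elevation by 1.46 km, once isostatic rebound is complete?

10 km

Net drop Δ = e − u = e − e ρ_c/ρ_m = e (ρ_m − ρ_c)/ρ_m.
e = Δ ρ_m/(ρ_m − ρ_c) = 1.46 km × 3.279/0.477 = 10 km.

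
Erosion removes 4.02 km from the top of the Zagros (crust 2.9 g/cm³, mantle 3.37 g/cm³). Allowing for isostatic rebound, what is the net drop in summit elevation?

0.561 km

Rebound u = e ρ_c/ρ_m = 4.02 km × 2.9/3.37 = 3.459 km.
Net surface drop = e − u = 4.02 km − 3.459 km = e (ρ_m − ρ_c)/ρ_m = 0.561 km.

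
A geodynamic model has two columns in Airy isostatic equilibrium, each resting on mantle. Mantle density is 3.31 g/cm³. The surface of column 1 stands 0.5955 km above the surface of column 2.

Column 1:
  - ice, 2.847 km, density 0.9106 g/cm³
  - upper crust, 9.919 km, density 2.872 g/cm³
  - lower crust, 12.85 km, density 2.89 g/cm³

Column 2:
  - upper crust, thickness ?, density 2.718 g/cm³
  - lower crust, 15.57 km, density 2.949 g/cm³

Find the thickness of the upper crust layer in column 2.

15.2 km

Take the compensation level at the base of the deeper column (depth z_c below the surface of column 1) and equate Σ ρ_i t_i down to z_c; mantle fills any gap and the z_c terms cancel.
Column 1: 2.847×0.9106 + 9.919×2.872 + 12.85×2.89 + (z_c − 25.616)×3.31
Column 2: 0.5955×0 + x×2.718 + 15.57×2.949 + (z_c − 0.5955 − 15.57 − x)×3.31
The z_c×3.31 term appears on both sides and cancels. Collect the known terms of each column as K = Σ(ρt)_known − 3.31 × (depth of known layers): K_1 = 68.2163462 − 3.31×25.616 = −16.5726138; K_2 = 45.91593 − 3.31×(0.5955 + 15.57) = −7.591875.
Balance: K_1 = K_2 − x×(3.31 − 2.718), so x = (K_2 − K_1)/(3.31 − 2.718) = 8.98074/0.592 = 15.2 km.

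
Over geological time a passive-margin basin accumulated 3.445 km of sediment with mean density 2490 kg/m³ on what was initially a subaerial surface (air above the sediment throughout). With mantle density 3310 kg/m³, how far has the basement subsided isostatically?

Subaerial load: s = t ρ_sed / ρ_m = 3.445 km × 2490/3310 = 2.59 km.

2.59 km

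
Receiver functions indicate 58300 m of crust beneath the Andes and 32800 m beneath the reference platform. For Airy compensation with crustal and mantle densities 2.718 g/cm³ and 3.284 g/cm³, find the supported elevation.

Excess crust Δ = 58300 m − 32800 m = 25500 m, split between elevation h and root r with h + r = Δ.
Airy balance ρ_c h = (ρ_m − ρ_c) r gives r = h ρ_c/(ρ_m − ρ_c), so h (1 + ρ_c/(ρ_m − ρ_c)) = Δ, i.e. h = Δ (ρ_m − ρ_c)/ρ_m.
h = 25500 m × 0.566/3.284 = 4390 m.

4390 m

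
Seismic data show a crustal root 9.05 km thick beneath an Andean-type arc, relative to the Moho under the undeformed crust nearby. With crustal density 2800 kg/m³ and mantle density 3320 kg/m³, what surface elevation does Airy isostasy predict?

Isostatic balance requires: ρ_c h = (ρ_m − ρ_c) r.
h = r (ρ_m − ρ_c) / ρ_c = 9.05 km × (3320 − 2800) / 2800 = 1.68 km.

1.68 km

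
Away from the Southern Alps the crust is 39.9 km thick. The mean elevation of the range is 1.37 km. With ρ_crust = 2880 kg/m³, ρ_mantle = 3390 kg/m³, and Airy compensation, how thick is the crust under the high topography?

49 km

Root depth r = h ρ_c / (ρ_m − ρ_c) = 1.37 km × 2880 / 510 = 7.736 km.
Total thickness = T + h + r = 39.9 km + 1.37 km + 7.736 km = 49 km.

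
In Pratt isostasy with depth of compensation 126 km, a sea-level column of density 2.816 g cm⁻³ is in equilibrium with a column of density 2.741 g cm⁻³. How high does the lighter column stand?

3.45 km

ρ_ref D = ρ (D + h) → h = D (ρ_ref − ρ)/ρ.
h = 126 km × (2.816 − 2.741)/2.741 = 3.45 km.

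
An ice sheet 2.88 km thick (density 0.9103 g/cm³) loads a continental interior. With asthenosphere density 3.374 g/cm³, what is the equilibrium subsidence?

0.777 km

Isostatic balance requires: the ice load ρ_ice t is balanced by mantle displaced below, ρ_m s.
s = t ρ_ice / ρ_m = 2.88 km × 0.9103/3.374 = 0.777 km.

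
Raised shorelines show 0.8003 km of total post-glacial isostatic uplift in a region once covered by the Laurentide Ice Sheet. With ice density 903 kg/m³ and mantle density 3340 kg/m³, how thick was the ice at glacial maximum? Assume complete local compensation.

u = t ρ_ice/ρ_m → t = u ρ_m/ρ_ice = 0.8003 km × 3340/903 = 2.96 km.

2.96 km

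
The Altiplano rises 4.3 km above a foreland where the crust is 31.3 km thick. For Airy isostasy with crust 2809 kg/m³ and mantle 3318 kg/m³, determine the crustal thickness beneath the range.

59.3 km

Root depth r = h ρ_c / (ρ_m − ρ_c) = 4.3 km × 2809 / 509 = 23.73 km.
Total thickness = T + h + r = 31.3 km + 4.3 km + 23.73 km = 59.3 km.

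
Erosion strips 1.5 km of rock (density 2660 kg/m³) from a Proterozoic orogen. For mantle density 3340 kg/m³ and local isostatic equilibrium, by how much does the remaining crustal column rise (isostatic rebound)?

1.19 km

Unloading: uplift u = e ρ_c/ρ_m = 1.5 km × 2660/3340 = 1.19 km.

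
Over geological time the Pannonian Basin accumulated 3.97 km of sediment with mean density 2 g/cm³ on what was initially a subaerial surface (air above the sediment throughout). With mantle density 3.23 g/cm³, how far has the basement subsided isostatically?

2.46 km

Subaerial load: s = t ρ_sed / ρ_m = 3.97 km × 2/3.23 = 2.46 km.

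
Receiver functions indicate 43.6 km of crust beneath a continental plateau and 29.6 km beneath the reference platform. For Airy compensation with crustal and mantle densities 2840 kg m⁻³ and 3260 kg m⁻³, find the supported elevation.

Excess crust Δ = 43.6 km − 29.6 km = 14 km, split between elevation h and root r with h + r = Δ.
Airy balance ρ_c h = (ρ_m − ρ_c) r gives r = h ρ_c/(ρ_m − ρ_c), so h (1 + ρ_c/(ρ_m − ρ_c)) = Δ, i.e. h = Δ (ρ_m − ρ_c)/ρ_m.
h = 14 km × 420/3260 = 1.8 km.

1.8 km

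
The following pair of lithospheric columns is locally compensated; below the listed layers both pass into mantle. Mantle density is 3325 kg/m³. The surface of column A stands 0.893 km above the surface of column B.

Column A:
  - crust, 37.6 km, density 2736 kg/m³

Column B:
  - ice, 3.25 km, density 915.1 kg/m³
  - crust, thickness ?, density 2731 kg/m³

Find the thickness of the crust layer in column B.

19.1 km

Take the compensation level at the base of the deeper column (depth z_c below the surface of column A) and equate Σ ρ_i t_i down to z_c; mantle fills any gap and the z_c terms cancel.
Column A: 37.6×2736 + (z_c − 37.6)×3325
Column B: 0.893×0 + 3.25×915.1 + x×2731 + (z_c − 0.893 − 3.25 − x)×3325
The z_c×3325 term appears on both sides and cancels. Collect the known terms of each column as K = Σ(ρt)_known − 3325 × (depth of known layers): K_A = 102873.6 − 3325×37.6 = −22146.4; K_B = 2974.075 − 3325×(0.893 + 3.25) = −10801.4.
Balance: K_A = K_B − x×(3325 − 2731), so x = (K_B − K_A)/(3325 − 2731) = 11345/594 = 19.1 km.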